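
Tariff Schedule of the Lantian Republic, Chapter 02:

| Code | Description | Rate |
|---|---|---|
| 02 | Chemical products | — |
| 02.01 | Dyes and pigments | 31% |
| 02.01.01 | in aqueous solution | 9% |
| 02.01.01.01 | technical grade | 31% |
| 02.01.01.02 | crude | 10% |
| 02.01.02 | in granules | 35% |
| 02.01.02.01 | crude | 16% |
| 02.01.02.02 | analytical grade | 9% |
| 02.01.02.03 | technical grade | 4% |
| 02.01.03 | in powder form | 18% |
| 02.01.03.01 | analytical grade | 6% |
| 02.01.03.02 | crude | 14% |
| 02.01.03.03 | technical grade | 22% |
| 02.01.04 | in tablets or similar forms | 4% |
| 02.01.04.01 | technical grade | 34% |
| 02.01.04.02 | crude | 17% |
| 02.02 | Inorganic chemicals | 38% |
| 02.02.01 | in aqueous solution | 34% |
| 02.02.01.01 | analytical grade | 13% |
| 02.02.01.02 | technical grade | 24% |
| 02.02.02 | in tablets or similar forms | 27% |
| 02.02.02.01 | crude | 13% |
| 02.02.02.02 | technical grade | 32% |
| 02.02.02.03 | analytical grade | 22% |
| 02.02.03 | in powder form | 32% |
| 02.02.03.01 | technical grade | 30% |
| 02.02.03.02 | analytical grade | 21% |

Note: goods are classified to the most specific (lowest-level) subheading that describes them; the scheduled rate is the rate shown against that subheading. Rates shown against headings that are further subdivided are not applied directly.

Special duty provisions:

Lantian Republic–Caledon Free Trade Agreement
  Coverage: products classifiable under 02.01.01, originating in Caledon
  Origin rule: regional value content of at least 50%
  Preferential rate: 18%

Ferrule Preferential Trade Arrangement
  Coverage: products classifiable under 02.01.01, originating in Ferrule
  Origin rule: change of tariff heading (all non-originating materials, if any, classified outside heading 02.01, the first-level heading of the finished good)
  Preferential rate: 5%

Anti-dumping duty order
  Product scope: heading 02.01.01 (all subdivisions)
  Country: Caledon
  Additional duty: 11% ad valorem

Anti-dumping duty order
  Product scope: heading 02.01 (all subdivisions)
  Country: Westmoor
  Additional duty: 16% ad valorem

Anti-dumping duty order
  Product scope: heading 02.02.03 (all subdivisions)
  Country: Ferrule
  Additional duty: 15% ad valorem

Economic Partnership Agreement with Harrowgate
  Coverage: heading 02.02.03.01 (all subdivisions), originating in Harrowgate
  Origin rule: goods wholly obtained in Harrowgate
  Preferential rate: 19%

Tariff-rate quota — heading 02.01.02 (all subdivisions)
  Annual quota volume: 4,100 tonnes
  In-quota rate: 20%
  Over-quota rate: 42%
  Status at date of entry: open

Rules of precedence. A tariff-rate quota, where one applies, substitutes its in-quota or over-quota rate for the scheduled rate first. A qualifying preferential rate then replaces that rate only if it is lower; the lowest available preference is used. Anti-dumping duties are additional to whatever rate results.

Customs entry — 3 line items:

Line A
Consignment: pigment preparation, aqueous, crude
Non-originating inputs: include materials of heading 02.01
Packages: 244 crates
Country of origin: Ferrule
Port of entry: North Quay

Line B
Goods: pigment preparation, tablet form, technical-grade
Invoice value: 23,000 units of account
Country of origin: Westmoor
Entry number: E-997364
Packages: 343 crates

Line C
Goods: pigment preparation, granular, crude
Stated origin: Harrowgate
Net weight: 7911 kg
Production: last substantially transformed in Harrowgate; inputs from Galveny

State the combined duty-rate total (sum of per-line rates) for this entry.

80%

Line A: pigment → 02.01; aqueous → 02.01.01; crude → 02.01.01.02. Scheduled 10%. Ferrule agreement on 02.01.01: CTH not met. → 10%.
Line B: pigment → 02.01; tablet form → 02.01.04; technical-grade → 02.01.04.01. Scheduled 34%. anti-dumping (Westmoor, 02.01): +16%; total 34% + 16% = 50%. → 50%.
Line C: pigment → 02.01; granular → 02.01.02; crude → 02.01.02.01. Scheduled 16%. quota on 02.01.02 open → in-quota 20%; Harrowgate agreement on 02.02.03.01: 02.01.02.01 not covered. → 20%.
Sum: 10% + 50% + 20% = 80%.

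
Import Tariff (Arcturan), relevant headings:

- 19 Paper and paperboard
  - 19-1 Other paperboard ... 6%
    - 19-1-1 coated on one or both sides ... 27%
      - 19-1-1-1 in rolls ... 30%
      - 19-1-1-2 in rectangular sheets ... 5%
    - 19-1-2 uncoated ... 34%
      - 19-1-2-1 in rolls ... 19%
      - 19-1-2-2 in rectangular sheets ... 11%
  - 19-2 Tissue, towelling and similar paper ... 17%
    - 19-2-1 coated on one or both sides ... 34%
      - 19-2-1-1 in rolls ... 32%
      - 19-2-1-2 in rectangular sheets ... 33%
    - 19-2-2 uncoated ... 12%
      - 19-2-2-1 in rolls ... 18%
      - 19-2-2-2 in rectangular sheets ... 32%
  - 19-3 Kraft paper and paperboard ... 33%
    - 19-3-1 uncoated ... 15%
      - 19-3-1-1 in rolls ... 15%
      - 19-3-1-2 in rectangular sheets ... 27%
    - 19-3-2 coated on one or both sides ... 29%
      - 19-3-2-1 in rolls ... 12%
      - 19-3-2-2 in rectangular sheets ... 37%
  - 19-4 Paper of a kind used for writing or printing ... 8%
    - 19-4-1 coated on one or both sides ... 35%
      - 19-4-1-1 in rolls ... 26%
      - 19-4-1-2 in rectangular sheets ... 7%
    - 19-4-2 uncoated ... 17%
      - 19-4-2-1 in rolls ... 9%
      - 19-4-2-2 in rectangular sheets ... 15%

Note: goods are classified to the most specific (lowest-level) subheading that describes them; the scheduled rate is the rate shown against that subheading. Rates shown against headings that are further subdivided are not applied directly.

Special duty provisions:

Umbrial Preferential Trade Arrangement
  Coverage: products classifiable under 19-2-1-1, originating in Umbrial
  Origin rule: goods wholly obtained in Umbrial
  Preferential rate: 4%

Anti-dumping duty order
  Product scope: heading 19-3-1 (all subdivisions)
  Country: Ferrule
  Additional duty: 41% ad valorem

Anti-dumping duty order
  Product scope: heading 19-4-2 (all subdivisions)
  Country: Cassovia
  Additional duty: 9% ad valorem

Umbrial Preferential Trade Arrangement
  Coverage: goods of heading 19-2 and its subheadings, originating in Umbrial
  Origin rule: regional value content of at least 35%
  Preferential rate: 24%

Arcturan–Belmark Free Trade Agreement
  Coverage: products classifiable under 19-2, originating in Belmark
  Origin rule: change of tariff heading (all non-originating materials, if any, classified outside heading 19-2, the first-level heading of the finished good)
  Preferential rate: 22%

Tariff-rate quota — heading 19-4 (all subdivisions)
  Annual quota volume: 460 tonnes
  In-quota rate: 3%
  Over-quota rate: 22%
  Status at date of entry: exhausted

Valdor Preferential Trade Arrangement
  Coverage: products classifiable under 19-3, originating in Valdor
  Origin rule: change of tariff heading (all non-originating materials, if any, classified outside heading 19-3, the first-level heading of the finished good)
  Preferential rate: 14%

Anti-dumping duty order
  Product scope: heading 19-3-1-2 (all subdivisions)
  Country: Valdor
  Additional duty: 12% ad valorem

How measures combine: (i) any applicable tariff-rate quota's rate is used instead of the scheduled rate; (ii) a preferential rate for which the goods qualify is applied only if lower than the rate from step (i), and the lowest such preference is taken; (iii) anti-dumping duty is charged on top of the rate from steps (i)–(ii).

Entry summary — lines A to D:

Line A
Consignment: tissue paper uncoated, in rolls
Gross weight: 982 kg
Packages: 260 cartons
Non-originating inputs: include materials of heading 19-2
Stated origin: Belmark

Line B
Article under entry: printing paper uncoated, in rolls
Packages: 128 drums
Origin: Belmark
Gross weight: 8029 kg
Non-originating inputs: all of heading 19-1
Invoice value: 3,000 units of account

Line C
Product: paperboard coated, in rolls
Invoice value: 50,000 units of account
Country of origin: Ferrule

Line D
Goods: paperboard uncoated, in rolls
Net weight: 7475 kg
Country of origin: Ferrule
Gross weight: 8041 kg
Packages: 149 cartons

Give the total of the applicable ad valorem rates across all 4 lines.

Line A: tissue paper → 19-2; uncoated → 19-2-2; in rolls → 19-2-2-1. Scheduled 18%. Belmark agreement on 19-2: CTH not met. → 18%.
Line B: printing paper → 19-4; uncoated → 19-4-2; in rolls → 19-4-2-1. Scheduled 9%. quota on 19-4 exhausted → over-quota 22%; Belmark agreement on 19-2: 19-4-2-1 not covered. → 22%.
Line C: paperboard → 19-1; coated → 19-1-1; in rolls → 19-1-1-1. Scheduled 30%. No special measure applies. → 30%.
Line D: paperboard → 19-1; uncoated → 19-1-2; in rolls → 19-1-2-1. Scheduled 19%. No special measure applies. → 19%.
Sum: 18% + 22% + 30% + 19% = 89%.

89%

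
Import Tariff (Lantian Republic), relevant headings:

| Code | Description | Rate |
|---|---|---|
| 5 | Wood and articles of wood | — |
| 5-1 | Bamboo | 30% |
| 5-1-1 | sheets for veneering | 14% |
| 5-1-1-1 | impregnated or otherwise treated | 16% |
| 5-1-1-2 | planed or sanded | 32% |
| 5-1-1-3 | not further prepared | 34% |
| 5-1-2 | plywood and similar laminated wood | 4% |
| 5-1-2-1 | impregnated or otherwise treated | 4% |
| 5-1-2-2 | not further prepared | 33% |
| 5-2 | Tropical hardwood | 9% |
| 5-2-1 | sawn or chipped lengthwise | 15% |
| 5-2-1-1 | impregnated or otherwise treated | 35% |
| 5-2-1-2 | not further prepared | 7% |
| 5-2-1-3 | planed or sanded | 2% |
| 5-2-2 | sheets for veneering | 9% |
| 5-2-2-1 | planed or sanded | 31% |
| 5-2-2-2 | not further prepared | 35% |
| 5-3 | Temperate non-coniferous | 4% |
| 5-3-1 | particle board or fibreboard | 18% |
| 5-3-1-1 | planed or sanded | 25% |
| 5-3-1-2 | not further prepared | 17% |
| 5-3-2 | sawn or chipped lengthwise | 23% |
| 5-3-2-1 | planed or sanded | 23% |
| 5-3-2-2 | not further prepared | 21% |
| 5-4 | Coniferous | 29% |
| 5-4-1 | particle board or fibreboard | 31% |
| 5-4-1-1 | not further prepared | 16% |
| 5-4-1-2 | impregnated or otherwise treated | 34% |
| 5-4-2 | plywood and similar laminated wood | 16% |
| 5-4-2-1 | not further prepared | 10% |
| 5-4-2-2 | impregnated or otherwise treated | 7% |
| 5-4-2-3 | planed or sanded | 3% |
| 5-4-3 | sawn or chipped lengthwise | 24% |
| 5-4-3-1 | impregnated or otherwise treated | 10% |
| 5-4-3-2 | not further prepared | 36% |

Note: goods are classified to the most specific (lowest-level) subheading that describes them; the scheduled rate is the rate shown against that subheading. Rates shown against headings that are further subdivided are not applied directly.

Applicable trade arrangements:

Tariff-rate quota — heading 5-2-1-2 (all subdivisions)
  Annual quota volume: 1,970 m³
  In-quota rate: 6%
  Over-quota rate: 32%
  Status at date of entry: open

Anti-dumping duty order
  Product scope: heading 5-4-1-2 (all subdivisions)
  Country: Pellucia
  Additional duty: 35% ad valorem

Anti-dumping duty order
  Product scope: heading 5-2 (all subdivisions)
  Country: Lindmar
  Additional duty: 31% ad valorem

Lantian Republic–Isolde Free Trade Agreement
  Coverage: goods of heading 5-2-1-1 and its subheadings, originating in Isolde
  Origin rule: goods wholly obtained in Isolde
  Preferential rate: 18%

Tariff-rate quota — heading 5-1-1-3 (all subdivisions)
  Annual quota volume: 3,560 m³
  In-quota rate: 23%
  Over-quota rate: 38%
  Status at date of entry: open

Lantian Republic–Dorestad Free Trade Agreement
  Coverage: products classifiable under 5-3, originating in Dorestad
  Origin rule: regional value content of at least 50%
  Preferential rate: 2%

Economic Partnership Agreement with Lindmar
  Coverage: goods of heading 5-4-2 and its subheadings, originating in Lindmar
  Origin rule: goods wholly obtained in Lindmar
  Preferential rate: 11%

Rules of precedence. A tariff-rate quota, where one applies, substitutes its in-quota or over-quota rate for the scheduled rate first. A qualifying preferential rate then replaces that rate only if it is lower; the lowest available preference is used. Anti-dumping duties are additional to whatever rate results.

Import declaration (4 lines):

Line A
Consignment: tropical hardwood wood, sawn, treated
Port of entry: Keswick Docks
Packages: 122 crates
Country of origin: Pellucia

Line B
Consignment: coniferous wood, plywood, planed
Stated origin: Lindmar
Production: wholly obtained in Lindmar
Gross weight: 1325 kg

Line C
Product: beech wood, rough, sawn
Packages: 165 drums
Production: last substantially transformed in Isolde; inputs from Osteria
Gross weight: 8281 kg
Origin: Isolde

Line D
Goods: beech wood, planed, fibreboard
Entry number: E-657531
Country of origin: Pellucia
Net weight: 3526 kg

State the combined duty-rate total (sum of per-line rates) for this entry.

Line A: tropical hardwood → 5-2; sawn → 5-2-1; treated → 5-2-1-1. Scheduled 35%. No special measure applies. → 35%.
Line B: coniferous → 5-4; plywood → 5-4-2; planed → 5-4-2-3. Scheduled 3%. Lindmar agreement on 5-4-2: wholly obtained → 11% available; preference 11% not lower than 3% → no reduction. → 3%.
Line C: beech → 5-3; sawn → 5-3-2; rough → 5-3-2-2. Scheduled 21%. Isolde agreement on 5-2-1-1: 5-3-2-2 not covered. → 21%.
Line D: beech → 5-3; fibreboard → 5-3-1; planed → 5-3-1-1. Scheduled 25%. No special measure applies. → 25%.
Sum: 35% + 3% + 21% + 25% = 84%.

84%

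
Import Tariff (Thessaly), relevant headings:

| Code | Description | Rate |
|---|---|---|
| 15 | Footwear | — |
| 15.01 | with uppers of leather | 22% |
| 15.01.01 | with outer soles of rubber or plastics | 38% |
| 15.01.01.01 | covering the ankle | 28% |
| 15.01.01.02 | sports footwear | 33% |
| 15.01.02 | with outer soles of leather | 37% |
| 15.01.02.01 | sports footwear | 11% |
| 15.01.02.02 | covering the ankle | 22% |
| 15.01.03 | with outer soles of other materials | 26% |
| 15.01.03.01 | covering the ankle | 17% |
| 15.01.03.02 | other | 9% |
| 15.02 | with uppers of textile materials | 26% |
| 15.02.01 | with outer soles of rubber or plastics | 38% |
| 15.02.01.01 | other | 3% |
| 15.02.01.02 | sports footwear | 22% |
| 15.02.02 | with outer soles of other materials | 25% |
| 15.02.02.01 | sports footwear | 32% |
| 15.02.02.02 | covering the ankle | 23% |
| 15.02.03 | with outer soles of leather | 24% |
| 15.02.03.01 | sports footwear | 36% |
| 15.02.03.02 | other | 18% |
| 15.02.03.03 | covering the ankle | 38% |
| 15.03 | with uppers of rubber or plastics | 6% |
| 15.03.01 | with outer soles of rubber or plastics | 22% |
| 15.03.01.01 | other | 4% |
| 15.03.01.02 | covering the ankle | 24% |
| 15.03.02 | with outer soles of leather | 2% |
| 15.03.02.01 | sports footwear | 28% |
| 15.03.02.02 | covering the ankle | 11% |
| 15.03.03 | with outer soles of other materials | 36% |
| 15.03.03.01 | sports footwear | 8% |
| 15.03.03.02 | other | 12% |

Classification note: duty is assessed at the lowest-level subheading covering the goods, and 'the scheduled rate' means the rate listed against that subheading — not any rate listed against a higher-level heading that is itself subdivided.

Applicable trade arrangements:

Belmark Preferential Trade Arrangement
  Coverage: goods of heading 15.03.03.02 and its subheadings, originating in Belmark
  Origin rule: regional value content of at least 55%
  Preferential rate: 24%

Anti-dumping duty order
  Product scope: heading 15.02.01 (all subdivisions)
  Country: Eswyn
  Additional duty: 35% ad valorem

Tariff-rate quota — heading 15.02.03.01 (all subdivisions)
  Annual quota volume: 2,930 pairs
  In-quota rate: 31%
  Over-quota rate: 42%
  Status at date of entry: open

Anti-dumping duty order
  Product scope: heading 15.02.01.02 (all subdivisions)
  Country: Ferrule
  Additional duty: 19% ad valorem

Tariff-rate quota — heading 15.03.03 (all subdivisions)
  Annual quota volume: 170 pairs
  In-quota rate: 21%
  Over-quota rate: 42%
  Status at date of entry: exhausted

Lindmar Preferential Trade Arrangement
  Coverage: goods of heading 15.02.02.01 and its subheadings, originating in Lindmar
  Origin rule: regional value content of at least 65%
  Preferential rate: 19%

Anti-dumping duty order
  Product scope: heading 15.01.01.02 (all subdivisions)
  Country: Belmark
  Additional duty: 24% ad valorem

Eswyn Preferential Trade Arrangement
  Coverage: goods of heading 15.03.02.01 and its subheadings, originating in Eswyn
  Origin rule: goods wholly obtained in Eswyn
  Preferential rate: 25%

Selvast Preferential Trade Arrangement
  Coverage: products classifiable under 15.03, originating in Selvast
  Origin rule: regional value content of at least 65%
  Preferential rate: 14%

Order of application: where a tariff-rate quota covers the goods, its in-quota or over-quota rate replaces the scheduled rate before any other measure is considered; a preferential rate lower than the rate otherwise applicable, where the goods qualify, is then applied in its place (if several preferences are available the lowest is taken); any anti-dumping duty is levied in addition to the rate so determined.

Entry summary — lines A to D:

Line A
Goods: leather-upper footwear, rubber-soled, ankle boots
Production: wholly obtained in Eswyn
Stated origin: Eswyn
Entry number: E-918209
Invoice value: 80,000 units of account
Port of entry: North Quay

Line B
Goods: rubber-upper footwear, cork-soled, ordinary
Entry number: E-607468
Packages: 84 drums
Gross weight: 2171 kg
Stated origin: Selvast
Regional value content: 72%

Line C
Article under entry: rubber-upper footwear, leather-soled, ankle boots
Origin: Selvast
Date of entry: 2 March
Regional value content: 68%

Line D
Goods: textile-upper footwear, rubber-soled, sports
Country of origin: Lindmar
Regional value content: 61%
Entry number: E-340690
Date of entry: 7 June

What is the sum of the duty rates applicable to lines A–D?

Line A: leather-upper → 15.01; rubber-soled → 15.01.01; ankle boots → 15.01.01.01. Scheduled 28%. Eswyn agreement on 15.03.02.01: 15.01.01.01 not covered. → 28%.
Line B: rubber-upper → 15.03; cork-soled → 15.03.03; ordinary → 15.03.03.02. Scheduled 12%. quota on 15.03.03 exhausted → over-quota 42%; Selvast agreement on 15.03: RVC ≥ 65% → 14% available; preferential 14%. → 14%.
Line C: rubber-upper → 15.03; leather-soled → 15.03.02; ankle boots → 15.03.02.02. Scheduled 11%. Selvast agreement on 15.03: RVC ≥ 65% → 14% available; preference 14% not lower than 11% → no reduction. → 11%.
Line D: textile-upper → 15.02; rubber-soled → 15.02.01; sports → 15.02.01.02. Scheduled 22%. Lindmar agreement on 15.02.02.01: 15.02.01.02 not covered. → 22%.
Sum: 28% + 14% + 11% + 22% = 75%.

75%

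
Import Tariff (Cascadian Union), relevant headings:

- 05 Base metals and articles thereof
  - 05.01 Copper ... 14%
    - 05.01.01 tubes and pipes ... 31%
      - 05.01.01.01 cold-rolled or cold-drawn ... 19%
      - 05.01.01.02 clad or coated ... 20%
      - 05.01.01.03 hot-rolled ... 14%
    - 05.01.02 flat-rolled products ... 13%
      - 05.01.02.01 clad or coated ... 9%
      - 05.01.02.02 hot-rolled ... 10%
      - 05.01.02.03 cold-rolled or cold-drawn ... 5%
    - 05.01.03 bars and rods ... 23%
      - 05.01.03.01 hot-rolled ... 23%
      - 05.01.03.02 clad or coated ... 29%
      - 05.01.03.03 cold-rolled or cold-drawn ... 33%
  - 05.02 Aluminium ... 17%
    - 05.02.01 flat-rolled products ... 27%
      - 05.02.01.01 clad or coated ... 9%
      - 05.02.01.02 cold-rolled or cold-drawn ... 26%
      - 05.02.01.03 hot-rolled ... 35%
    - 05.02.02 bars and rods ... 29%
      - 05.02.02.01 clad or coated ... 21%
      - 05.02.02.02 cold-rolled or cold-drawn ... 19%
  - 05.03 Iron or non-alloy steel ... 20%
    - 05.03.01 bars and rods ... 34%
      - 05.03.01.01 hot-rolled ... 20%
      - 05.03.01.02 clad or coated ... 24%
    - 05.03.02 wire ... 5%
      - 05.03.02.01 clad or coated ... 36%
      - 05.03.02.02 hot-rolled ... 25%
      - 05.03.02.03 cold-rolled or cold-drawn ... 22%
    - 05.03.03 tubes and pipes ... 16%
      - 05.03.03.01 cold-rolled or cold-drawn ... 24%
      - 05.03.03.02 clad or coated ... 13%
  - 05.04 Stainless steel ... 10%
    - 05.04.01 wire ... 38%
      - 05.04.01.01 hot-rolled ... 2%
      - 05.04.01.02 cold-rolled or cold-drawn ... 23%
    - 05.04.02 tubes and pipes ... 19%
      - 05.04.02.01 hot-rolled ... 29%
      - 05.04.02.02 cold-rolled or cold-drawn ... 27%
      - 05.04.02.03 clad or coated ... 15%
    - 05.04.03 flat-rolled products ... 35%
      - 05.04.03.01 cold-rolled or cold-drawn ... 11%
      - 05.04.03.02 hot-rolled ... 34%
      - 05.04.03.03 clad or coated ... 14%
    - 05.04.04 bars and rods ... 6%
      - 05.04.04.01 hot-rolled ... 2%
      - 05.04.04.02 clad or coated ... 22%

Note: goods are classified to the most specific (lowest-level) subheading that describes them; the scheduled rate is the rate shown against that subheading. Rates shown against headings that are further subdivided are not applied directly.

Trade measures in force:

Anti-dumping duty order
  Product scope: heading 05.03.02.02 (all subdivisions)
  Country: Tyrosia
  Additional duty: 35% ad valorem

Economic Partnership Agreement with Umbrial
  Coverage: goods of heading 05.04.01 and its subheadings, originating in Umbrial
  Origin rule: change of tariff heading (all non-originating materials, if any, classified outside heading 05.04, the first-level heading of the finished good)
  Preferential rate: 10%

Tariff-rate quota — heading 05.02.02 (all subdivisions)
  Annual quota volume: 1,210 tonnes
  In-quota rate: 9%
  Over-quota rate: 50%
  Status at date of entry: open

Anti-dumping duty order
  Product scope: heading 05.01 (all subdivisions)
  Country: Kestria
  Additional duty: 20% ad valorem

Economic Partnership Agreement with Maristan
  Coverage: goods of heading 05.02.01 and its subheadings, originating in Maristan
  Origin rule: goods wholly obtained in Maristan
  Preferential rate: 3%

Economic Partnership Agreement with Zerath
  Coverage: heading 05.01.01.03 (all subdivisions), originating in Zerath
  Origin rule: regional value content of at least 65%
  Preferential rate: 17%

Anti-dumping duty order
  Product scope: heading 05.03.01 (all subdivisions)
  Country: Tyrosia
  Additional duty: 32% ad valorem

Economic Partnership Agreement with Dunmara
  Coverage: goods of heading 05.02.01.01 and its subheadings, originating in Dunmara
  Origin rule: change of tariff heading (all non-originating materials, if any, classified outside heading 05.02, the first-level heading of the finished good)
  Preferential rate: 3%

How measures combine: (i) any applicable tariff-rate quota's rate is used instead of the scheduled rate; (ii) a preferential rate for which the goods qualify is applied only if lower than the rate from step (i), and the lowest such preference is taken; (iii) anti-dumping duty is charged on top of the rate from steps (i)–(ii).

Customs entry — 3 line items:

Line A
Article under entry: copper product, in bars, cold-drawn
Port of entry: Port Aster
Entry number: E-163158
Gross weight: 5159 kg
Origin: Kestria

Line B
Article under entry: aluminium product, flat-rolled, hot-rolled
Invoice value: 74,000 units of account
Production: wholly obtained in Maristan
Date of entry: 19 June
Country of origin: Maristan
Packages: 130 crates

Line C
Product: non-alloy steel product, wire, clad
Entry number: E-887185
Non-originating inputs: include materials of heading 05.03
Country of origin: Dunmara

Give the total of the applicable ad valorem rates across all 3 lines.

92%

Line A: copper → 05.01; in bars → 05.01.03; cold-drawn → 05.01.03.03. Scheduled 33%. anti-dumping (Kestria, 05.01): +20%; total 33% + 20% = 53%. → 53%.
Line B: aluminium → 05.02; flat-rolled → 05.02.01; hot-rolled → 05.02.01.03. Scheduled 35%. Maristan agreement on 05.02.01: wholly obtained → 3% available; preferential 3%. → 3%.
Line C: non-alloy steel → 05.03; wire → 05.03.02; clad → 05.03.02.01. Scheduled 36%. Dunmara agreement on 05.02.01.01: 05.03.02.01 not covered. → 36%.
Sum: 53% + 3% + 36% = 92%.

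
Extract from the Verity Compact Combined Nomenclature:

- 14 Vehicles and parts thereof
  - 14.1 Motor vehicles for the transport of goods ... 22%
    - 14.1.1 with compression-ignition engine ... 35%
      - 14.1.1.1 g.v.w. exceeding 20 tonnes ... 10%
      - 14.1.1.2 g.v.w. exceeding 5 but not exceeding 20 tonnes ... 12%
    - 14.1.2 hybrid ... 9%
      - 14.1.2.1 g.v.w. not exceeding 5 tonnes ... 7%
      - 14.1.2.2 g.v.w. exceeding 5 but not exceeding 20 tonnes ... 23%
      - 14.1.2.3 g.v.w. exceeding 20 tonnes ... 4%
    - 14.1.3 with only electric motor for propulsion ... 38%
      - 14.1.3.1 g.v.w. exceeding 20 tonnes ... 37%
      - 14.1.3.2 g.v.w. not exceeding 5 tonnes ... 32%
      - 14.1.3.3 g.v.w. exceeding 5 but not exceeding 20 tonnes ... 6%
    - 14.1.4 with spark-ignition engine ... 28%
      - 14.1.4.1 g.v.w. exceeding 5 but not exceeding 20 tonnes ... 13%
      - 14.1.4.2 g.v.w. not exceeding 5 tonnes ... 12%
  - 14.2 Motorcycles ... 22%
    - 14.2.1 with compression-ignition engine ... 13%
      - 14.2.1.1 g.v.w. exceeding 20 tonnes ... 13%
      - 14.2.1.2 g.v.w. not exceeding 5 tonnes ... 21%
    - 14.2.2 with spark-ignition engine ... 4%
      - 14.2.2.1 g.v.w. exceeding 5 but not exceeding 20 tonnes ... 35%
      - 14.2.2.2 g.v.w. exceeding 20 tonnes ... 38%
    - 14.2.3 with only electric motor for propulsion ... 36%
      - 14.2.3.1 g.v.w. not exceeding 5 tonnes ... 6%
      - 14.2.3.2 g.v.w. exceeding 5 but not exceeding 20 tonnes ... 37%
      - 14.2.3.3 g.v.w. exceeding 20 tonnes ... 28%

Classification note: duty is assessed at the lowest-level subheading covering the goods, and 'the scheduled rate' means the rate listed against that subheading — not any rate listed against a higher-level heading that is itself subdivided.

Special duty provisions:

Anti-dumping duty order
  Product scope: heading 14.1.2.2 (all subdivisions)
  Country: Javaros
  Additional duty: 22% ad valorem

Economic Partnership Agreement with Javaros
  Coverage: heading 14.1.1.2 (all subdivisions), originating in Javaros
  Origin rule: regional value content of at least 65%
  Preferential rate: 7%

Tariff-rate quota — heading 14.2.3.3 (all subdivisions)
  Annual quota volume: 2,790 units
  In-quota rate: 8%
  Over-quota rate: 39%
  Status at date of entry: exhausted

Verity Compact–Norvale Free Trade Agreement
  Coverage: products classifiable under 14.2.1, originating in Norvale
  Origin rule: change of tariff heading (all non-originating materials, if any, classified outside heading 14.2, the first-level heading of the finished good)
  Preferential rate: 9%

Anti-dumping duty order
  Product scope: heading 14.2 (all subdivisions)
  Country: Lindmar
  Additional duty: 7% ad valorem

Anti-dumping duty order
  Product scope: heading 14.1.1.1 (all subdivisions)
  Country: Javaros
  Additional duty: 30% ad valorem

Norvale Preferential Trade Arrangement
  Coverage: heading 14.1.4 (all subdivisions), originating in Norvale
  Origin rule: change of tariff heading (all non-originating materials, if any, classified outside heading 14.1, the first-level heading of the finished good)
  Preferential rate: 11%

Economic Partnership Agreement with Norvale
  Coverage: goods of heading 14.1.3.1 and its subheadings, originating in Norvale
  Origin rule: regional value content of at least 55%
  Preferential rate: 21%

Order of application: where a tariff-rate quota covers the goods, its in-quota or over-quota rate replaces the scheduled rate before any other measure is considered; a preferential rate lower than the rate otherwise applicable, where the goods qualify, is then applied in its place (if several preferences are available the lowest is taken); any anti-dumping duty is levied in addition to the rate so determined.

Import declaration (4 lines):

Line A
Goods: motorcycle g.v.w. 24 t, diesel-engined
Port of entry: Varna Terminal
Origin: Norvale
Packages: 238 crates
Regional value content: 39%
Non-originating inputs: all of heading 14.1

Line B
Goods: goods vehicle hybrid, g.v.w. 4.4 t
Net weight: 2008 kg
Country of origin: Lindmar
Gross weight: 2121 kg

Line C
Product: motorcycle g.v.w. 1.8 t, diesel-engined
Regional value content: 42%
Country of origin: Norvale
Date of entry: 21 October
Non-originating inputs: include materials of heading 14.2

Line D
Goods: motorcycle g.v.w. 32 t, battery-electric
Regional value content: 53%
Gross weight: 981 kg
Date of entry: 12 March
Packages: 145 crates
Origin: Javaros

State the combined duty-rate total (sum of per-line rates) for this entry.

Line A: motorcycle → 14.2; diesel-engined → 14.2.1; g.v.w. 24 t → 14.2.1.1. Scheduled 13%. Norvale agreement on 14.2.1: CTH met → 9% available; Norvale agreement on 14.1.4: 14.2.1.1 not covered; Norvale agreement on 14.1.3.1: 14.2.1.1 not covered; preferential 9%. → 9%.
Line B: goods vehicle → 14.1; hybrid → 14.1.2; g.v.w. 4.4 t → 14.1.2.1. Scheduled 7%. No special measure applies. → 7%.
Line C: motorcycle → 14.2; diesel-engined → 14.2.1; g.v.w. 1.8 t → 14.2.1.2. Scheduled 21%. Norvale agreement on 14.2.1: CTH not met; Norvale agreement on 14.1.4: 14.2.1.2 not covered; Norvale agreement on 14.1.3.1: 14.2.1.2 not covered. → 21%.
Line D: motorcycle → 14.2; battery-electric → 14.2.3; g.v.w. 32 t → 14.2.3.3. Scheduled 28%. quota on 14.2.3.3 exhausted → over-quota 39%; Javaros agreement on 14.1.1.2: 14.2.3.3 not covered. → 39%.
Sum: 9% + 7% + 21% + 39% = 76%.

76%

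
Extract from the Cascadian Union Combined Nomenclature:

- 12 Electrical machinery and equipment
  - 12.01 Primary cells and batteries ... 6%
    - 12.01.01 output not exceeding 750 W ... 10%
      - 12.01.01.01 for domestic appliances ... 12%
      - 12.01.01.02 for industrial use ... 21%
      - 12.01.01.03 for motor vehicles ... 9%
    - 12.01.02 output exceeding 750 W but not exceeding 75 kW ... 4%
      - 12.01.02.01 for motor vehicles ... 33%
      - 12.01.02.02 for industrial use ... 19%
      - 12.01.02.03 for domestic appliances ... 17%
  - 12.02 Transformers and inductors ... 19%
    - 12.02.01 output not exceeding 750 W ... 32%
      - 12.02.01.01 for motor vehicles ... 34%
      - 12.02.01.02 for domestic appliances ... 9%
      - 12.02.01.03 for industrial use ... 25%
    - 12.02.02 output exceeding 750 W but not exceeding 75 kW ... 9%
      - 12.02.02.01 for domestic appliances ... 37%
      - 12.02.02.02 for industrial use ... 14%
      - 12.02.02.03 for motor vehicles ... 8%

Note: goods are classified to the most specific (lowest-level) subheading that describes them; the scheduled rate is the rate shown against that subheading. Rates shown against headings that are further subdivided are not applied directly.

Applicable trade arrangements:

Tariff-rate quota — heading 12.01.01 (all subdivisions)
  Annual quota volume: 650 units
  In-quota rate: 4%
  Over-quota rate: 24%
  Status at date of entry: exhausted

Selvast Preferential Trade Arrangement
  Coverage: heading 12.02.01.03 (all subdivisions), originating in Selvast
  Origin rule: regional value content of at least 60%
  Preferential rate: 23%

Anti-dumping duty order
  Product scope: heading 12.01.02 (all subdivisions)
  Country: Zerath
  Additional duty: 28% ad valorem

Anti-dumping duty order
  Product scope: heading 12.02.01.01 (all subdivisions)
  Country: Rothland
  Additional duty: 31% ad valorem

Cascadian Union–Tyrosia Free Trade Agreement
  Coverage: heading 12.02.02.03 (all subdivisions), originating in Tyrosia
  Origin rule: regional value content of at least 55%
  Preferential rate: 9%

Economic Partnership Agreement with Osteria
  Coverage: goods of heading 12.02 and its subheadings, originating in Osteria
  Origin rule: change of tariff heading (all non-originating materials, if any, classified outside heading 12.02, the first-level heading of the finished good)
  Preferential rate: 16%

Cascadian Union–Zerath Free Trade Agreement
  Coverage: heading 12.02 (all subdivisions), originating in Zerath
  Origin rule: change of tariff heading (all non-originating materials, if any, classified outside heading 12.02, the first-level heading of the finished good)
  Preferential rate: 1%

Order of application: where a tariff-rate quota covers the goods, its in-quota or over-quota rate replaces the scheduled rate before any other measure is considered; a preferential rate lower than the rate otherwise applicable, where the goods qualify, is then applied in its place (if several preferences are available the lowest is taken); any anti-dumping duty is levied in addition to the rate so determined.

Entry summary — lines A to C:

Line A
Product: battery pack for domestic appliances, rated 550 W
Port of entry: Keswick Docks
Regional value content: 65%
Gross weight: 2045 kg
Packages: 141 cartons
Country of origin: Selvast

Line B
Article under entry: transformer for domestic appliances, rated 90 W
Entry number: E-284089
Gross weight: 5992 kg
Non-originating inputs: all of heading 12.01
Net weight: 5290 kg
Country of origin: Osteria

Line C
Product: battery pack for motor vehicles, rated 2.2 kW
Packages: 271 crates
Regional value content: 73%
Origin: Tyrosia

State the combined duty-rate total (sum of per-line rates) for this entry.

Line A: battery pack → 12.01; rated 550 W → 12.01.01; for domestic appliances → 12.01.01.01. Scheduled 12%. quota on 12.01.01 exhausted → over-quota 24%; Selvast agreement on 12.02.01.03: 12.01.01.01 not covered. → 24%.
Line B: transformer → 12.02; rated 90 W → 12.02.01; for domestic appliances → 12.02.01.02. Scheduled 9%. Osteria agreement on 12.02: CTH met → 16% available; preference 16% not lower than 9% → no reduction. → 9%.
Line C: battery pack → 12.01; rated 2.2 kW → 12.01.02; for motor vehicles → 12.01.02.01. Scheduled 33%. Tyrosia agreement on 12.02.02.03: 12.01.02.01 not covered. → 33%.
Sum: 24% + 9% + 33% = 66%.

66%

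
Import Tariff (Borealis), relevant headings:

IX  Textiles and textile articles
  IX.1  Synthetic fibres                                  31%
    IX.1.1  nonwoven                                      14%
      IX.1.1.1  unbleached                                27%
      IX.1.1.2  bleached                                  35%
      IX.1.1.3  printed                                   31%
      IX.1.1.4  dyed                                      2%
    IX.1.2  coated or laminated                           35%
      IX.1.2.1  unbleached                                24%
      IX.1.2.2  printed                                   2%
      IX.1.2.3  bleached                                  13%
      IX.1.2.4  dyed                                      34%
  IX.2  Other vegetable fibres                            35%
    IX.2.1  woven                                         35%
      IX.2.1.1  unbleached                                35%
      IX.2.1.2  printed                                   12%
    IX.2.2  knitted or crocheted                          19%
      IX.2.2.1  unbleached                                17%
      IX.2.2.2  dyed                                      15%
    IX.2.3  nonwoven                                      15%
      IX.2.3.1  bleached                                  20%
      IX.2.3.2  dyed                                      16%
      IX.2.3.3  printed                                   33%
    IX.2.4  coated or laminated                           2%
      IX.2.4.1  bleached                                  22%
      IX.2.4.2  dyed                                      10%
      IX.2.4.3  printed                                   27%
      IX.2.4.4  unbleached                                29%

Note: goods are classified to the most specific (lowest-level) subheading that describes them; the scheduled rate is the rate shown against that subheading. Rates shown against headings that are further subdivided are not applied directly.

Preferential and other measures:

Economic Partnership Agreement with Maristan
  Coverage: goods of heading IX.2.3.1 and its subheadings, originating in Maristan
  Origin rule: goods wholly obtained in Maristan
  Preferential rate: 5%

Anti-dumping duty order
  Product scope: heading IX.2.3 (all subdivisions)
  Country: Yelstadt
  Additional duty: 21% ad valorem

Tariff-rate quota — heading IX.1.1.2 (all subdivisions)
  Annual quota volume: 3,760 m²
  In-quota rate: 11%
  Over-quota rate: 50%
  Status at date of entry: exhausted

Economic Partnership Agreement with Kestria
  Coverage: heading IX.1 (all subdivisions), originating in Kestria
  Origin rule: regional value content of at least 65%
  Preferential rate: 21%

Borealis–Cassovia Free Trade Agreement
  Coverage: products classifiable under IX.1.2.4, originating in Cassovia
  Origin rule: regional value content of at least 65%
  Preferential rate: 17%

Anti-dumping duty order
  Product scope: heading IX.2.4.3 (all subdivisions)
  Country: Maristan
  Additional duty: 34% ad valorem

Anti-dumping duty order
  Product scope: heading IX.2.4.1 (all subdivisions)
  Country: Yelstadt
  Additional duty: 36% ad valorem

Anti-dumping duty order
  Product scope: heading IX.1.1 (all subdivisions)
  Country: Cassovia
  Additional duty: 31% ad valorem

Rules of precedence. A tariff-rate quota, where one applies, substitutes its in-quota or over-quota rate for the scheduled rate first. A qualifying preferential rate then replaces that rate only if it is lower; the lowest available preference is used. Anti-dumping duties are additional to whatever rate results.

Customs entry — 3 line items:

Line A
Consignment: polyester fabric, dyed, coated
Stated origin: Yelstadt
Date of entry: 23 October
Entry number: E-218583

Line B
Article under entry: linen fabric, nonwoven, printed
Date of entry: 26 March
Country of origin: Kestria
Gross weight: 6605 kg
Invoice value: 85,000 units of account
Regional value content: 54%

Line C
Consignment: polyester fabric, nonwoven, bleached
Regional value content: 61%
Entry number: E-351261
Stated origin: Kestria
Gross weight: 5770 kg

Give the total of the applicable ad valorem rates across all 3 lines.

117%

Line A: polyester → IX.1; coated → IX.1.2; dyed → IX.1.2.4. Scheduled 34%. No special measure applies. → 34%.
Line B: linen → IX.2; nonwoven → IX.2.3; printed → IX.2.3.3. Scheduled 33%. Kestria agreement on IX.1: IX.2.3.3 not covered. → 33%.
Line C: polyester → IX.1; nonwoven → IX.1.1; bleached → IX.1.1.2. Scheduled 35%. quota on IX.1.1.2 exhausted → over-quota 50%; Kestria agreement on IX.1: RVC < 65%. → 50%.
Sum: 34% + 33% + 50% = 117%.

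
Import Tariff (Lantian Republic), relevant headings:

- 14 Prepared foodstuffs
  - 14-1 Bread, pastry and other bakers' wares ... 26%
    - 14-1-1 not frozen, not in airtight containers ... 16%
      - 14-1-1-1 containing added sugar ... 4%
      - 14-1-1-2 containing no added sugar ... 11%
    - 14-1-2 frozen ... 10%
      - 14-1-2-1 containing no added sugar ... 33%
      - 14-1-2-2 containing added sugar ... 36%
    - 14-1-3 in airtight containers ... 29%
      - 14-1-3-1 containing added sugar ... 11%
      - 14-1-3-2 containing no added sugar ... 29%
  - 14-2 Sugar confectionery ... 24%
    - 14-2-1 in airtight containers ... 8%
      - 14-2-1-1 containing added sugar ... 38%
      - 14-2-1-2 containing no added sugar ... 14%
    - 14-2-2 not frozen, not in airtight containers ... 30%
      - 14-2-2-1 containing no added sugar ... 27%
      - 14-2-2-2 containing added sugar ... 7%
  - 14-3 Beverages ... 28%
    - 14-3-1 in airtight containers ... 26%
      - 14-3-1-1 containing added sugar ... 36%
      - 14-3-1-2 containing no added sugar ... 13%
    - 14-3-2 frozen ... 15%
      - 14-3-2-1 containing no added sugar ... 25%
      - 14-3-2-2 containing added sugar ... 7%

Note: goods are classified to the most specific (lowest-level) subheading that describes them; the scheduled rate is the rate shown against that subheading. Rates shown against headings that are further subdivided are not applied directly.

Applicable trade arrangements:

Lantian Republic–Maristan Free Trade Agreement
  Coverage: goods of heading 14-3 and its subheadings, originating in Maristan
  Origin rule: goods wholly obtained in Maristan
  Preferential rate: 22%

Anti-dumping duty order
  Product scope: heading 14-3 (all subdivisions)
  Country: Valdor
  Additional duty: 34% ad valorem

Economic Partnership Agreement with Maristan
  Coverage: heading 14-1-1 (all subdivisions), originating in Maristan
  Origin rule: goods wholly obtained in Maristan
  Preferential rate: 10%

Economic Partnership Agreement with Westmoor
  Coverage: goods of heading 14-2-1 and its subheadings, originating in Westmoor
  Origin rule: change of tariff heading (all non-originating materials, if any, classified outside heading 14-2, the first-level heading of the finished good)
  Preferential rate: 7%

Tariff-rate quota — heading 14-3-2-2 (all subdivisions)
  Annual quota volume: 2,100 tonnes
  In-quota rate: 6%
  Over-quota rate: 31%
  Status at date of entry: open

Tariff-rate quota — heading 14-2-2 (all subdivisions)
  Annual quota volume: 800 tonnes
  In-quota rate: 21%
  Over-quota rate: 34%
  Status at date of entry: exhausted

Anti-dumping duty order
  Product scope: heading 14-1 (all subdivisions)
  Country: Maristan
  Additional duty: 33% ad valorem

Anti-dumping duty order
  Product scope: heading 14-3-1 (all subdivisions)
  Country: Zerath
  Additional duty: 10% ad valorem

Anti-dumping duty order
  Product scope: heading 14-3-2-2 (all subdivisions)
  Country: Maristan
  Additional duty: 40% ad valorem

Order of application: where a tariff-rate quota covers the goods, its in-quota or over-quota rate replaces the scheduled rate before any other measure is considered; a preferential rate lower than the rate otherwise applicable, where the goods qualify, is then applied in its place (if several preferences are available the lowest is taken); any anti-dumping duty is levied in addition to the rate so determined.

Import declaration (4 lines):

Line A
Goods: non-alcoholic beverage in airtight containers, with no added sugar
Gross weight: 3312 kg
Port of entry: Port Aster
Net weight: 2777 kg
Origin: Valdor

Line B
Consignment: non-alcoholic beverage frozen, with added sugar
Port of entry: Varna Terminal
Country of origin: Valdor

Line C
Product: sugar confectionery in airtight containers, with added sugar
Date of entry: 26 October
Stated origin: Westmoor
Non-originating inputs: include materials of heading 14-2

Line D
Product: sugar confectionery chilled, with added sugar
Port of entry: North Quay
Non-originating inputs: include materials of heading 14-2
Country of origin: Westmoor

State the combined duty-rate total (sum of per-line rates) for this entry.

159%

Line A: non-alcoholic beverage → 14-3; in airtight containers → 14-3-1; with no added sugar → 14-3-1-2. Scheduled 13%. anti-dumping (Valdor, 14-3): +34%; total 13% + 34% = 47%. → 47%.
Line B: non-alcoholic beverage → 14-3; frozen → 14-3-2; with added sugar → 14-3-2-2. Scheduled 7%. quota on 14-3-2-2 open → in-quota 6%; anti-dumping (Valdor, 14-3): +34%; total 6% + 34% = 40%. → 40%.
Line C: sugar confectionery → 14-2; in airtight containers → 14-2-1; with added sugar → 14-2-1-1. Scheduled 38%. Westmoor agreement on 14-2-1: CTH not met. → 38%.
Line D: sugar confectionery → 14-2; chilled → 14-2-2; with added sugar → 14-2-2-2. Scheduled 7%. quota on 14-2-2 exhausted → over-quota 34%; Westmoor agreement on 14-2-1: 14-2-2-2 not covered. → 34%.
Sum: 47% + 40% + 38% + 34% = 159%.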